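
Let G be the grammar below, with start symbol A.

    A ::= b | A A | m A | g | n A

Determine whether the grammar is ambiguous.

Ambiguous

Witness: b b b

Derivation 1: A ⇒ A A ⇒ b A ⇒ b A A ⇒ b b A ⇒ b b b
Derivation 2: A ⇒ A A ⇒ A A A ⇒ b A A ⇒ b b A ⇒ b b b

Two distinct leftmost derivations for the same string.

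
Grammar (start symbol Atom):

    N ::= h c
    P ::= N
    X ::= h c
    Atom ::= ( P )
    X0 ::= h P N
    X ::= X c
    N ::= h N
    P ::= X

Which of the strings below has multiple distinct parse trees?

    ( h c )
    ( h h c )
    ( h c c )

( h c )

( h c ): 2 trees
( h h c ): 1 tree
( h c c ): 1 tree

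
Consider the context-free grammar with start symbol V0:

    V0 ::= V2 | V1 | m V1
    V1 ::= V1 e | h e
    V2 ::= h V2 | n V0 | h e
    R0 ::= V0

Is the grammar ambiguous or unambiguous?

Witness: h e

Derivation 1: V0 ⇒ V2 ⇒ h e
Derivation 2: V0 ⇒ V1 ⇒ h e

Two distinct leftmost derivations for the same string.

Ambiguous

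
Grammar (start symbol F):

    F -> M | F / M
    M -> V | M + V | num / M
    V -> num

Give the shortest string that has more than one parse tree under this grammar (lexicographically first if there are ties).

num / num

length 1: no string has ≥2 trees
length 3: num / num has 2 parse trees

Two derivations of num / num:
  F ⇒ M ⇒ num / M ⇒ num / V ⇒ num / num
  F ⇒ F / M ⇒ M / M ⇒ V / M ⇒ num / M ⇒ num / V ⇒ num / num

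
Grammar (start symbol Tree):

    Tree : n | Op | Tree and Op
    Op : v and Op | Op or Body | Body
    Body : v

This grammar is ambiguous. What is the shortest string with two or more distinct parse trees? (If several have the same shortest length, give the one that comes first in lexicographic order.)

length 1: no string has ≥2 trees
length 3: v and v has 2 parse trees

Two derivations of v and v:
  Tree ⇒ Op ⇒ v and Op ⇒ v and Body ⇒ v and v
  Tree ⇒ Tree and Op ⇒ Op and Op ⇒ Body and Op ⇒ v and Op ⇒ v and Body ⇒ v and v

v and v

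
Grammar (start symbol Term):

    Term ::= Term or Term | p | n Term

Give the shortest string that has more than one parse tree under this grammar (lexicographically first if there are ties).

length 1: no string has ≥2 trees
length 2: no string has ≥2 trees
length 3: no string has ≥2 trees
length 4: n p or p has 2 parse trees

Two derivations of n p or p:
  Term ⇒ Term or Term ⇒ n Term or Term ⇒ n p or Term ⇒ n p or p
  Term ⇒ n Term ⇒ n Term or Term ⇒ n p or Term ⇒ n p or p

n p or p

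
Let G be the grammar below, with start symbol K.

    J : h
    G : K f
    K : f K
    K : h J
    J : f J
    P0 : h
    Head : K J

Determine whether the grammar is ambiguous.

(P0, Head, G are unreachable from K, so their rules don't affect L(K).) The reachable rules are right-linear with at most one rule per (nonterminal, next-terminal) pair. Each input token forces the next rule, so parsing is deterministic.

Unambiguous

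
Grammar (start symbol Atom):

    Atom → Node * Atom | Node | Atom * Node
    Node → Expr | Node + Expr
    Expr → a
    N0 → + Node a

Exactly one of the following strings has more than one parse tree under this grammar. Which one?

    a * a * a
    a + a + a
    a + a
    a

a * a * a: 4 trees
a + a + a: 1 tree
a + a: 1 tree
a: 1 tree

a * a * a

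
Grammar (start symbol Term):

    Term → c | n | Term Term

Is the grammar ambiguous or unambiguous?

Ambiguous

Witness: c c c

Derivation 1: Term ⇒ Term Term ⇒ c Term ⇒ c Term Term ⇒ c c Term ⇒ c c c
Derivation 2: Term ⇒ Term Term ⇒ Term Term Term ⇒ c Term Term ⇒ c c Term ⇒ c c c

Two distinct leftmost derivations for the same string.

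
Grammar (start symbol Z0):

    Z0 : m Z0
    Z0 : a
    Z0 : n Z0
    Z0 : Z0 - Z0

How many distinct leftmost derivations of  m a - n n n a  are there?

Parse trees for m a - n n n a:
  [Z0 m [Z0 [Z0 a] - [Z0 n [Z0 n [Z0 n [Z0 a]]]]]]
  [Z0 [Z0 m [Z0 a]] - [Z0 n [Z0 n [Z0 n [Z0 a]]]]]

2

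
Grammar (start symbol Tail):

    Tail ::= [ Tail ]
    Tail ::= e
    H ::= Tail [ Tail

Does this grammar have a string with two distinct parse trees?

Only Tail is reachable from Tail; ignoring the rest: L(Tail) is { openⁿ atom closeⁿ : n ≥ 0 }. The bracket depth fixes n, and the derivation is forced at every step.

Unambiguous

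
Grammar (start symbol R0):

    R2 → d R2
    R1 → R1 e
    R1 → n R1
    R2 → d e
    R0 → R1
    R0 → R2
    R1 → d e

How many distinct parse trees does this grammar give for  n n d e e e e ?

10

Parse trees for n n d e e e e (showing first 6 of 10):
  [R0 [R1 [R1 [R1 [R1 n [R1 n [R1 d e]]] e] e] e]]
  [R0 [R1 [R1 [R1 n [R1 [R1 n [R1 d e]] e]] e] e]]
  [R0 [R1 [R1 [R1 n [R1 n [R1 [R1 d e] e]]] e] e]]
  [R0 [R1 [R1 n [R1 [R1 [R1 n [R1 d e]] e] e]] e]]
  [R0 [R1 [R1 n [R1 [R1 n [R1 [R1 d e] e]] e]] e]]
  [R0 [R1 [R1 n [R1 n [R1 [R1 [R1 d e] e] e]]] e]]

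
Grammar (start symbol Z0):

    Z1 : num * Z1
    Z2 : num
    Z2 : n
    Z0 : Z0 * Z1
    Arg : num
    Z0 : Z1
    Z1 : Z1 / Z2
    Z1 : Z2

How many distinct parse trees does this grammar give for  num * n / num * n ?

Parse trees for num * n / num * n:
  [Z0 [Z0 [Z0 [Z1 [Z2 num]]] * [Z1 [Z1 [Z2 n]] / [Z2 num]]] * [Z1 [Z2 n]]]
  [Z0 [Z0 [Z1 num * [Z1 [Z1 [Z2 n]] / [Z2 num]]]] * [Z1 [Z2 n]]]
  [Z0 [Z0 [Z1 [Z1 num * [Z1 [Z2 n]]] / [Z2 num]]] * [Z1 [Z2 n]]]

3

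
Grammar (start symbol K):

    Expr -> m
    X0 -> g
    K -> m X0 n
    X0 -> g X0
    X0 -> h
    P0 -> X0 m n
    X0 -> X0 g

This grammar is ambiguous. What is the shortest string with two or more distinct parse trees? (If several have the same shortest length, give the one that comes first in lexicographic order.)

m g g n

length 3: no string has ≥2 trees
length 4: m g g n has 2 parse trees

Two derivations of m g g n:
  K ⇒ m X0 n ⇒ m g X0 n ⇒ m g g n
  K ⇒ m X0 n ⇒ m X0 g n ⇒ m g g n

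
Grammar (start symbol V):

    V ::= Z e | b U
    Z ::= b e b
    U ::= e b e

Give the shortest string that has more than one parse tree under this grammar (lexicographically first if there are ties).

b e b e

length 4: b e b e has 2 parse trees

Two derivations of b e b e:
  V ⇒ Z e ⇒ b e b e
  V ⇒ b U ⇒ b e b e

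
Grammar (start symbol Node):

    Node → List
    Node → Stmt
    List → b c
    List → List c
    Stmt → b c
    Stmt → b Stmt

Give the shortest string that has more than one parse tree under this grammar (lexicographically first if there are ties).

b c

length 2: b c has 2 parse trees

Two derivations of b c:
  Node ⇒ List ⇒ b c
  Node ⇒ Stmt ⇒ b c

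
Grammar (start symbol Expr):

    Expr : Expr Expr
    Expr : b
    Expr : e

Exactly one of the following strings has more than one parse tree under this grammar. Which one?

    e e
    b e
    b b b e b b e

e e: 1 tree
b e: 1 tree
b b b e b b e: 132 trees

b b b e b b e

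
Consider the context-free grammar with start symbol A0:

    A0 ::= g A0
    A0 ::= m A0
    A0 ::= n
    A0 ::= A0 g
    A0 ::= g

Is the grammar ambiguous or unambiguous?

Witness: g g

Derivation 1: A0 ⇒ g A0 ⇒ g g
Derivation 2: A0 ⇒ A0 g ⇒ g g

Two distinct leftmost derivations for the same string.

Ambiguous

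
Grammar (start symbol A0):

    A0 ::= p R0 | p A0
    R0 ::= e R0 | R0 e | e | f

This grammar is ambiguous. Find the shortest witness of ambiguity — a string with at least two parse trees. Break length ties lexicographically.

p e e

length 2: no string has ≥2 trees
length 3: p e e has 2 parse trees

Two derivations of p e e:
  A0 ⇒ p R0 ⇒ p e R0 ⇒ p e e
  A0 ⇒ p R0 ⇒ p R0 e ⇒ p e e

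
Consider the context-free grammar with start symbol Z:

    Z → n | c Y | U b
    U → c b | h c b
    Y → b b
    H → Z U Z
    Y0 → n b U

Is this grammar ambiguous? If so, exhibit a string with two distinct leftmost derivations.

Witness: c b b

Derivation 1: Z ⇒ c Y ⇒ c b b
Derivation 2: Z ⇒ U b ⇒ c b b

Two distinct leftmost derivations for the same string.

Ambiguous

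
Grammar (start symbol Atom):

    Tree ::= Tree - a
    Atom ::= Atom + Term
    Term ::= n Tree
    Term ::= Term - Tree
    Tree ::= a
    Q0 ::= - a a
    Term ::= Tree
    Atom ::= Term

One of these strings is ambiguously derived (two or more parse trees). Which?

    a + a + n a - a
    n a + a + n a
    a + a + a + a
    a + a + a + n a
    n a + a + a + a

a + a + n a - a

a + a + n a - a: 2 trees
n a + a + n a: 1 tree
a + a + a + a: 1 tree
a + a + a + n a: 1 tree
n a + a + a + a: 1 tree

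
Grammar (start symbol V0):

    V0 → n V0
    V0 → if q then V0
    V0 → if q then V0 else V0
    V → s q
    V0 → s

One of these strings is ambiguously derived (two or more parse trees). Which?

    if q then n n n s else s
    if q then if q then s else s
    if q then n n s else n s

if q then n n n s else s: 1 tree
if q then if q then s else s: 2 trees
if q then n n s else n s: 1 tree

if q then if q then s else s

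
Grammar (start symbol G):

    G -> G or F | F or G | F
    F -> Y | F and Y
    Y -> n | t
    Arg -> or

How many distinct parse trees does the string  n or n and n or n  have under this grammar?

4

Parse trees for n or n and n or n:
  [G [G [G [F [Y n]]] or [F [F [Y n]] and [Y n]]] or [F [Y n]]]
  [G [G [F [Y n]] or [G [F [F [Y n]] and [Y n]]]] or [F [Y n]]]
  [G [F [Y n]] or [G [G [F [F [Y n]] and [Y n]]] or [F [Y n]]]]
  [G [F [Y n]] or [G [F [F [Y n]] and [Y n]] or [G [F [Y n]]]]]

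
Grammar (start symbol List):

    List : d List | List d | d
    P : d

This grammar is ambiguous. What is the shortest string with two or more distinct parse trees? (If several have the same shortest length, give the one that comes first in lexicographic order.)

length 1: no string has ≥2 trees
length 2: d d has 2 parse trees

Two derivations of d d:
  List ⇒ d List ⇒ d d
  List ⇒ List d ⇒ d d

d d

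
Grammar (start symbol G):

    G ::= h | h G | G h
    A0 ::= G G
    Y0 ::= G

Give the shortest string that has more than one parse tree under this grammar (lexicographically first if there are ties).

h h

length 1: no string has ≥2 trees
length 2: h h has 2 parse trees

Two derivations of h h:
  G ⇒ h G ⇒ h h
  G ⇒ G h ⇒ h h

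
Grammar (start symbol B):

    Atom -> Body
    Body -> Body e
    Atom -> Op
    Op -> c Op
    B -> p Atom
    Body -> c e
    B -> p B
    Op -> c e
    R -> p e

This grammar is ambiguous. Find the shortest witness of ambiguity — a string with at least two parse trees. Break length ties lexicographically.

p c e

length 3: p c e has 2 parse trees

Two derivations of p c e:
  B ⇒ p Atom ⇒ p Body ⇒ p c e
  B ⇒ p Atom ⇒ p Op ⇒ p c e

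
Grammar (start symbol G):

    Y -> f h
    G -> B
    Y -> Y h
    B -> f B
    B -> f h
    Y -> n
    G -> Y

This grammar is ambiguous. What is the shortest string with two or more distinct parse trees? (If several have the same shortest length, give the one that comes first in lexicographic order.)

length 1: no string has ≥2 trees
length 2: f h has 2 parse trees

Two derivations of f h:
  G ⇒ B ⇒ f h
  G ⇒ Y ⇒ f h

f h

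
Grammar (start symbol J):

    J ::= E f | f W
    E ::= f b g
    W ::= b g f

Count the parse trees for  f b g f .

2

Parse trees for f b g f:
  [J [E f b g] f]
  [J f [W b g f]]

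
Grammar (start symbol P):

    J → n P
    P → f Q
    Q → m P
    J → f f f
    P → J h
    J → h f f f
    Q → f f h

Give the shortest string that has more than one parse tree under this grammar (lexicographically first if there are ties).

length 4: f f f h has 2 parse trees

Two derivations of f f f h:
  P ⇒ f Q ⇒ f f f h
  P ⇒ J h ⇒ f f f h

f f f h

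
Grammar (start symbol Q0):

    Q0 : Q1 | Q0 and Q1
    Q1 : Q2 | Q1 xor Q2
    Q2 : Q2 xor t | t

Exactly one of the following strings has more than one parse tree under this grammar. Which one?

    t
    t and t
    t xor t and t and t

t: 1 tree
t and t: 1 tree
t xor t and t and t: 2 trees

t xor t and t and t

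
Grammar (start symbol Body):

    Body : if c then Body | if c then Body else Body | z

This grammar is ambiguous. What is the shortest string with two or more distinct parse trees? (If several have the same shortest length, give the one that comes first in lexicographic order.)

if c then if c then z else z

length 1: no string has ≥2 trees
length 4: no string has ≥2 trees
length 6: no string has ≥2 trees
length 7: no string has ≥2 trees
length 9: if c then if c then z else z has 2 parse trees

Two derivations of if c then if c then z else z:
  Body ⇒ if c then Body ⇒ if c then if c then Body else Body ⇒ if c then if c then z else Body ⇒ if c then if c then z else z
  Body ⇒ if c then Body else Body ⇒ if c then if c then Body else Body ⇒ if c then if c then z else Body ⇒ if c then if c then z else z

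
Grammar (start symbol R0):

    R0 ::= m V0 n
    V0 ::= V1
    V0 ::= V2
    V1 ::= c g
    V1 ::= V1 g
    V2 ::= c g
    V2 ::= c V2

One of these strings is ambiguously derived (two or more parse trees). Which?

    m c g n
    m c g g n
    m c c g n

m c g n: 2 trees
m c g g n: 1 tree
m c c g n: 1 tree

m c g n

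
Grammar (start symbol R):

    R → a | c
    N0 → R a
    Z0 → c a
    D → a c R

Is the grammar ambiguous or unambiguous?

Unambiguous

Only R is reachable from R; ignoring the rest: Each reachable nonterminal has at most one production per leading terminal, and all productions are right-linear; the derivation is determined token-by-token.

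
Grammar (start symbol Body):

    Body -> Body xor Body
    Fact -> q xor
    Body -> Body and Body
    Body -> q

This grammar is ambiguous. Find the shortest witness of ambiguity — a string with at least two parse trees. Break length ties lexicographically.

length 1: no string has ≥2 trees
length 3: no string has ≥2 trees
length 5: q and q and q has 2 parse trees

Two derivations of q and q and q:
  Body ⇒ Body and Body ⇒ Body and Body and Body ⇒ q and Body and Body ⇒ q and q and Body ⇒ q and q and q
  Body ⇒ Body and Body ⇒ q and Body ⇒ q and Body and Body ⇒ q and q and Body ⇒ q and q and q

q and q and q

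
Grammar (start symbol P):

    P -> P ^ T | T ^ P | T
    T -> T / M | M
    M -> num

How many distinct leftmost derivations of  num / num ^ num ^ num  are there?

Parse trees for num / num ^ num ^ num:
  [P [P [P [T [T [M num]] / [M num]]] ^ [T [M num]]] ^ [T [M num]]]
  [P [P [T [T [M num]] / [M num]] ^ [P [T [M num]]]] ^ [T [M num]]]
  [P [T [T [M num]] / [M num]] ^ [P [P [T [M num]]] ^ [T [M num]]]]
  [P [T [T [M num]] / [M num]] ^ [P [T [M num]] ^ [P [T [M num]]]]]

4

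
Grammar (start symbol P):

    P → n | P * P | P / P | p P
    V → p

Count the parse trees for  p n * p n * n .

Parse trees for p n * p n * n:
  [P [P p [P n]] * [P [P p [P n]] * [P n]]]
  [P [P p [P n]] * [P p [P [P n] * [P n]]]]
  [P [P [P p [P n]] * [P p [P n]]] * [P n]]
  [P [P p [P [P n] * [P p [P n]]]] * [P n]]
  [P p [P [P n] * [P [P p [P n]] * [P n]]]]
  [P p [P [P n] * [P p [P [P n] * [P n]]]]]
  [P p [P [P [P n] * [P p [P n]]] * [P n]]]

7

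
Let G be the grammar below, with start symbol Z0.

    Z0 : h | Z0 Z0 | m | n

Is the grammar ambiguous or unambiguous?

Witness: h h h

Derivation 1: Z0 ⇒ Z0 Z0 ⇒ h Z0 ⇒ h Z0 Z0 ⇒ h h Z0 ⇒ h h h
Derivation 2: Z0 ⇒ Z0 Z0 ⇒ Z0 Z0 Z0 ⇒ h Z0 Z0 ⇒ h h Z0 ⇒ h h h

Two distinct leftmost derivations for the same string.

Ambiguous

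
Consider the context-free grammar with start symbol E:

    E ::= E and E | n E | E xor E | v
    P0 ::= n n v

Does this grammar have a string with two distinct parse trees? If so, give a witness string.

Ambiguous

Witness: n v and v

Derivation 1: E ⇒ E and E ⇒ n E and E ⇒ n v and E ⇒ n v and v
Derivation 2: E ⇒ n E ⇒ n E and E ⇒ n v and E ⇒ n v and v

Two distinct leftmost derivations for the same string.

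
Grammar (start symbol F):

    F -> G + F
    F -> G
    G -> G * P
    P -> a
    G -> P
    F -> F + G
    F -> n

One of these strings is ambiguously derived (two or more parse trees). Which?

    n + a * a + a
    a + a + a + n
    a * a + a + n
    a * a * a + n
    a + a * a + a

a + a * a + a

n + a * a + a: 1 tree
a + a + a + n: 1 tree
a * a + a + n: 1 tree
a * a * a + n: 1 tree
a + a * a + a: 4 trees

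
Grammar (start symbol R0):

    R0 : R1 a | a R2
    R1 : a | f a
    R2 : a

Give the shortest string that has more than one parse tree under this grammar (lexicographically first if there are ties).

a a

length 2: a a has 2 parse trees

Two derivations of a a:
  R0 ⇒ R1 a ⇒ a a
  R0 ⇒ a R2 ⇒ a a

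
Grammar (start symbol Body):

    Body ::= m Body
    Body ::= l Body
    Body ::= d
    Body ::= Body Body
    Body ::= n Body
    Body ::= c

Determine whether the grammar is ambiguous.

Witness: c c c

Derivation 1: Body ⇒ Body Body ⇒ Body Body Body ⇒ c Body Body ⇒ c c Body ⇒ c c c
Derivation 2: Body ⇒ Body Body ⇒ c Body ⇒ c Body Body ⇒ c c Body ⇒ c c c

Two distinct leftmost derivations for the same string.

Ambiguous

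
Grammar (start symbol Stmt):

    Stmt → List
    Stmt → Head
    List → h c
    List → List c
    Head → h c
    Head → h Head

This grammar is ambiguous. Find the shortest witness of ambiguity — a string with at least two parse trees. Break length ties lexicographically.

h c

length 2: h c has 2 parse trees

Two derivations of h c:
  Stmt ⇒ List ⇒ h c
  Stmt ⇒ Head ⇒ h c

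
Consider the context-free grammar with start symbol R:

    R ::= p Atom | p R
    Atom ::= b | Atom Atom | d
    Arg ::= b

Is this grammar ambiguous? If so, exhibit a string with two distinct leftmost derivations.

Ambiguous

Witness: p b b b

Derivation 1: R ⇒ p Atom ⇒ p Atom Atom ⇒ p b Atom ⇒ p b Atom Atom ⇒ p b b Atom ⇒ p b b b
Derivation 2: R ⇒ p Atom ⇒ p Atom Atom ⇒ p Atom Atom Atom ⇒ p b Atom Atom ⇒ p b b Atom ⇒ p b b b

Two distinct leftmost derivations for the same string.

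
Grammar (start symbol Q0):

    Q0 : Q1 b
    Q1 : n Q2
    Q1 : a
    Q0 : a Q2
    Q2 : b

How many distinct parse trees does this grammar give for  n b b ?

Parse trees for n b b:
  [Q0 [Q1 n [Q2 b]] b]

1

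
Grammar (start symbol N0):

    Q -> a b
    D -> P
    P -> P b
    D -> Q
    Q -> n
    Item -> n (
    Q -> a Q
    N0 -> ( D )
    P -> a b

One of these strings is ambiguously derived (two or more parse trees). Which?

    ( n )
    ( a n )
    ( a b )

( n ): 1 tree
( a n ): 1 tree
( a b ): 2 trees

( a b )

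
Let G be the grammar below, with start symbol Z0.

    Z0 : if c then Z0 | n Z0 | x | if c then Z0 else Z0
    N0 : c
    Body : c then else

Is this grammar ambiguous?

Witness: if c then if c then x else x

Derivation 1: Z0 ⇒ if c then Z0 ⇒ if c then if c then Z0 else Z0 ⇒ if c then if c then x else Z0 ⇒ if c then if c then x else x
Derivation 2: Z0 ⇒ if c then Z0 else Z0 ⇒ if c then if c then Z0 else Z0 ⇒ if c then if c then x else Z0 ⇒ if c then if c then x else x

Two distinct leftmost derivations for the same string.

Ambiguous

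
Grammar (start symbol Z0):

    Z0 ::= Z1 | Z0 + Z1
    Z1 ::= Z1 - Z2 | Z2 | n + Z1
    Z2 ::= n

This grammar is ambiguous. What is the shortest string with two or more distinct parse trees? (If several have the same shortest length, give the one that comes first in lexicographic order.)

length 1: no string has ≥2 trees
length 3: n + n has 2 parse trees

Two derivations of n + n:
  Z0 ⇒ Z1 ⇒ n + Z1 ⇒ n + Z2 ⇒ n + n
  Z0 ⇒ Z0 + Z1 ⇒ Z1 + Z1 ⇒ Z2 + Z1 ⇒ n + Z1 ⇒ n + Z2 ⇒ n + n

n + n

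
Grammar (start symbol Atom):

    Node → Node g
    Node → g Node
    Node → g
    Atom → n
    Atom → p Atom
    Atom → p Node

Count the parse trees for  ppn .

Parse trees for ppn:
  [Atom p [Atom p [Atom n]]]

1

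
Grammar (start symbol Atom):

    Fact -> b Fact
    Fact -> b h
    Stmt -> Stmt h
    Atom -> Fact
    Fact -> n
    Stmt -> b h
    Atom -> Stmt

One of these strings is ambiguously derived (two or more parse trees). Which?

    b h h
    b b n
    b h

b h h: 1 tree
b b n: 1 tree
b h: 2 trees

b h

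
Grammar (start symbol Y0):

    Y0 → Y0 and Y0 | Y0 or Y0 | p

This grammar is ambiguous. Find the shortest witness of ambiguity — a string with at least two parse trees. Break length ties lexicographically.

p and p and p

length 1: no string has ≥2 trees
length 3: no string has ≥2 trees
length 5: p and p and p has 2 parse trees

Two derivations of p and p and p:
  Y0 ⇒ Y0 and Y0 ⇒ Y0 and Y0 and Y0 ⇒ p and Y0 and Y0 ⇒ p and p and Y0 ⇒ p and p and p
  Y0 ⇒ Y0 and Y0 ⇒ p and Y0 ⇒ p and Y0 and Y0 ⇒ p and p and Y0 ⇒ p and p and p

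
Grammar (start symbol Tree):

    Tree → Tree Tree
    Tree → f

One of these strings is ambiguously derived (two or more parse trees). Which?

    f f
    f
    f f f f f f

f f: 1 tree
f: 1 tree
f f f f f f: 42 trees

f f f f f f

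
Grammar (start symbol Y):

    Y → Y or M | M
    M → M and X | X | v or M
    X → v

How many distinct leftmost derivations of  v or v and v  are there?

3

Parse trees for v or v and v:
  [Y [Y [M [X v]]] or [M [M [X v]] and [X v]]]
  [Y [M [M v or [M [X v]]] and [X v]]]
  [Y [M v or [M [M [X v]] and [X v]]]]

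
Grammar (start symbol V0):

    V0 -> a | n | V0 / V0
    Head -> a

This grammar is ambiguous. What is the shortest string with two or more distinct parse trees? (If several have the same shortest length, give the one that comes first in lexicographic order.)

a / a / a

length 1: no string has ≥2 trees
length 3: no string has ≥2 trees
length 5: a / a / a has 2 parse trees

Two derivations of a / a / a:
  V0 ⇒ V0 / V0 ⇒ a / V0 ⇒ a / V0 / V0 ⇒ a / a / V0 ⇒ a / a / a
  V0 ⇒ V0 / V0 ⇒ V0 / V0 / V0 ⇒ a / V0 / V0 ⇒ a / a / V0 ⇒ a / a / a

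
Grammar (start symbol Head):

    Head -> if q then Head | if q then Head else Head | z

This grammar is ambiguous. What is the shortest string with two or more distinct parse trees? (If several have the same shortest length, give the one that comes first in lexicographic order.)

if q then if q then z else z

length 1: no string has ≥2 trees
length 4: no string has ≥2 trees
length 6: no string has ≥2 trees
length 7: no string has ≥2 trees
length 9: if q then if q then z else z has 2 parse trees

Two derivations of if q then if q then z else z:
  Head ⇒ if q then Head ⇒ if q then if q then Head else Head ⇒ if q then if q then z else Head ⇒ if q then if q then z else z
  Head ⇒ if q then Head else Head ⇒ if q then if q then Head else Head ⇒ if q then if q then z else Head ⇒ if q then if q then z else z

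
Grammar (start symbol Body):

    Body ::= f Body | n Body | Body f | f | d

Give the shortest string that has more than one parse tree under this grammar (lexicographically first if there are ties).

length 1: no string has ≥2 trees
length 2: f f has 2 parse trees

Two derivations of f f:
  Body ⇒ f Body ⇒ f f
  Body ⇒ Body f ⇒ f f

f f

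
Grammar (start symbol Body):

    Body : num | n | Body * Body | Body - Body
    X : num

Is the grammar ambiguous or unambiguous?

Witness: n * n * n

Derivation 1: Body ⇒ Body * Body ⇒ n * Body ⇒ n * Body * Body ⇒ n * n * Body ⇒ n * n * n
Derivation 2: Body ⇒ Body * Body ⇒ Body * Body * Body ⇒ n * Body * Body ⇒ n * n * Body ⇒ n * n * n

Two distinct leftmost derivations for the same string.

Ambiguous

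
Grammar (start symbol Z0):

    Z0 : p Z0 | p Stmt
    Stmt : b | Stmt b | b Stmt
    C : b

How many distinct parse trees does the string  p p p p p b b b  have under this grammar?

Parse trees for p p p p p b b b:
  [Z0 p [Z0 p [Z0 p [Z0 p [Z0 p [Stmt [Stmt [Stmt b] b] b]]]]]]
  [Z0 p [Z0 p [Z0 p [Z0 p [Z0 p [Stmt [Stmt b [Stmt b]] b]]]]]]
  [Z0 p [Z0 p [Z0 p [Z0 p [Z0 p [Stmt b [Stmt [Stmt b] b]]]]]]]
  [Z0 p [Z0 p [Z0 p [Z0 p [Z0 p [Stmt b [Stmt b [Stmt b]]]]]]]]

4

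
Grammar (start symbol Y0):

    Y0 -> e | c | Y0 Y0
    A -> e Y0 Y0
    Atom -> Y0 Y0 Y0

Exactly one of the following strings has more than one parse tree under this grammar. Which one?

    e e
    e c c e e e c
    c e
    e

e c c e e e c

e e: 1 tree
e c c e e e c: 132 trees
c e: 1 tree
e: 1 tree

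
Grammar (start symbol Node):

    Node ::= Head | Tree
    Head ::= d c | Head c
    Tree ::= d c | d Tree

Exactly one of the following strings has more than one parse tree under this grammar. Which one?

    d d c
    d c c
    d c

d c

d d c: 1 tree
d c c: 1 tree
d c: 2 trees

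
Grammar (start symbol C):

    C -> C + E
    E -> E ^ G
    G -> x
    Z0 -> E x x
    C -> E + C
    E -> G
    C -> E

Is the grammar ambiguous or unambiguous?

Witness: x + x

Derivation 1: C ⇒ C + E ⇒ E + E ⇒ G + E ⇒ x + E ⇒ x + G ⇒ x + x
Derivation 2: C ⇒ E + C ⇒ G + C ⇒ x + C ⇒ x + E ⇒ x + G ⇒ x + x

Two distinct leftmost derivations for the same string.

Ambiguous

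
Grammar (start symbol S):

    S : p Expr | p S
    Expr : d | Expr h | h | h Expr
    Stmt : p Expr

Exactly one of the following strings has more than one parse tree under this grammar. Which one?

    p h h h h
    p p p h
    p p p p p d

p h h h h

p h h h h: 8 trees
p p p h: 1 tree
p p p p p d: 1 tree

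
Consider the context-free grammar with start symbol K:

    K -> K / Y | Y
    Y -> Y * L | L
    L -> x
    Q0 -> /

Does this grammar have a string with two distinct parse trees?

(Q0 is unreachable from K, so its rules don't affect L(K).) This is a standard precedence ladder (K over Y over L), with each level left-recursive on its own operator ('/' at K, '*' at Y). That structure is LR(1), hence unambiguous.

Unambiguous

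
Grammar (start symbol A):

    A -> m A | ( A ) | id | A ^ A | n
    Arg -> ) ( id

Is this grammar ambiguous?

Ambiguous

Witness: m id ^ id

Derivation 1: A ⇒ m A ⇒ m A ^ A ⇒ m id ^ A ⇒ m id ^ id
Derivation 2: A ⇒ A ^ A ⇒ m A ^ A ⇒ m id ^ A ⇒ m id ^ id

Two distinct leftmost derivations for the same string.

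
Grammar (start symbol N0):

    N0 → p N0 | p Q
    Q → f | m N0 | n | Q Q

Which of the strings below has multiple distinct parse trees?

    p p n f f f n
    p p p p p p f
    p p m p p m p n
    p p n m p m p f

p p n f f f n

p p n f f f n: 14 trees
p p p p p p f: 1 tree
p p m p p m p n: 1 tree
p p n m p m p f: 1 tree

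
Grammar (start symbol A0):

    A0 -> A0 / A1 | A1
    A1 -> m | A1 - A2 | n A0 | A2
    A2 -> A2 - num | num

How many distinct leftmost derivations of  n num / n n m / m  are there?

Parse trees for n num / n n m / m:
  [A0 [A0 [A1 n [A0 [A1 [A2 num]]]]] / [A1 n [A0 [A0 [A1 n [A0 [A1 m]]]] / [A1 m]]]]
  [A0 [A0 [A1 n [A0 [A1 [A2 num]]]]] / [A1 n [A0 [A1 n [A0 [A0 [A1 m]] / [A1 m]]]]]]
  [A0 [A0 [A0 [A1 n [A0 [A1 [A2 num]]]]] / [A1 n [A0 [A1 n [A0 [A1 m]]]]]] / [A1 m]]
  [A0 [A0 [A1 n [A0 [A0 [A1 [A2 num]]] / [A1 n [A0 [A1 n [A0 [A1 m]]]]]]]] / [A1 m]]
  [A0 [A1 n [A0 [A0 [A1 [A2 num]]] / [A1 n [A0 [A0 [A1 n [A0 [A1 m]]]] / [A1 m]]]]]]
  [A0 [A1 n [A0 [A0 [A1 [A2 num]]] / [A1 n [A0 [A1 n [A0 [A0 [A1 m]] / [A1 m]]]]]]]]
  [A0 [A1 n [A0 [A0 [A0 [A1 [A2 num]]] / [A1 n [A0 [A1 n [A0 [A1 m]]]]]] / [A1 m]]]]

7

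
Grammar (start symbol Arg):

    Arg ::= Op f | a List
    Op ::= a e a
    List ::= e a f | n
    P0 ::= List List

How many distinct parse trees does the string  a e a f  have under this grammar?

Parse trees for a e a f:
  [Arg [Op a e a] f]
  [Arg a [List e a f]]

2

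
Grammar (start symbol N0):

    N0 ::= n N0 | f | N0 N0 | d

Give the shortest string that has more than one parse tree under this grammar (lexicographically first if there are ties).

length 1: no string has ≥2 trees
length 2: no string has ≥2 trees
length 3: d d d has 2 parse trees

Two derivations of d d d:
  N0 ⇒ N0 N0 ⇒ N0 N0 N0 ⇒ d N0 N0 ⇒ d d N0 ⇒ d d d
  N0 ⇒ N0 N0 ⇒ d N0 ⇒ d N0 N0 ⇒ d d N0 ⇒ d d d

d d d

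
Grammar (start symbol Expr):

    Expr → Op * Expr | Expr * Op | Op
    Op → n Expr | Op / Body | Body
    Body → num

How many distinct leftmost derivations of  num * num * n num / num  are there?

Parse trees for num * num * n num / num:
  [Expr [Op [Body num]] * [Expr [Op [Body num]] * [Expr [Op n [Expr [Op [Op [Body num]] / [Body num]]]]]]]
  [Expr [Op [Body num]] * [Expr [Op [Body num]] * [Expr [Op [Op n [Expr [Op [Body num]]]] / [Body num]]]]]
  [Expr [Op [Body num]] * [Expr [Expr [Op [Body num]]] * [Op n [Expr [Op [Op [Body num]] / [Body num]]]]]]
  [Expr [Op [Body num]] * [Expr [Expr [Op [Body num]]] * [Op [Op n [Expr [Op [Body num]]]] / [Body num]]]]
  [Expr [Expr [Op [Body num]] * [Expr [Op [Body num]]]] * [Op n [Expr [Op [Op [Body num]] / [Body num]]]]]
  [Expr [Expr [Op [Body num]] * [Expr [Op [Body num]]]] * [Op [Op n [Expr [Op [Body num]]]] / [Body num]]]
  [Expr [Expr [Expr [Op [Body num]]] * [Op [Body num]]] * [Op n [Expr [Op [Op [Body num]] / [Body num]]]]]
  [Expr [Expr [Expr [Op [Body num]]] * [Op [Body num]]] * [Op [Op n [Expr [Op [Body num]]]] / [Body num]]]

8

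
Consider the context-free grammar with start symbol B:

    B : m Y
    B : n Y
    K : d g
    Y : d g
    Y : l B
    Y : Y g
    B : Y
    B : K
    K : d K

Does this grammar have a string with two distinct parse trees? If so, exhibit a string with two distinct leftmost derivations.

Ambiguous

Witness: d g

Derivation 1: B ⇒ Y ⇒ d g
Derivation 2: B ⇒ K ⇒ d g

Two distinct leftmost derivations for the same string.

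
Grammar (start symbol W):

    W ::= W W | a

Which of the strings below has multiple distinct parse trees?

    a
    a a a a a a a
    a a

a a a a a a a

a: 1 tree
a a a a a a a: 132 trees
a a: 1 tree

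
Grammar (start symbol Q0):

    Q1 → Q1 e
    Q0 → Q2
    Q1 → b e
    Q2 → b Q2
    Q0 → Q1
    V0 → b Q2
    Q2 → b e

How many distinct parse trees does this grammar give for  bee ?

1

Parse trees for bee:
  [Q0 [Q1 [Q1 b e] e]]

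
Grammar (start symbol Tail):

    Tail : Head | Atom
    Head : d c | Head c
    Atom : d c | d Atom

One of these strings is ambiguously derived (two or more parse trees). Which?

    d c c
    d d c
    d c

d c c: 1 tree
d d c: 1 tree
d c: 2 trees

d c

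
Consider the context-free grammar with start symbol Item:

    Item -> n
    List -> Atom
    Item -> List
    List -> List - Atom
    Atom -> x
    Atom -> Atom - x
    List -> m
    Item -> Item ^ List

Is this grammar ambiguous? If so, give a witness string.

Witness: x - x

Derivation 1: Item ⇒ List ⇒ Atom ⇒ Atom - x ⇒ x - x
Derivation 2: Item ⇒ List ⇒ List - Atom ⇒ Atom - Atom ⇒ x - Atom ⇒ x - x

Two distinct leftmost derivations for the same string.

Ambiguous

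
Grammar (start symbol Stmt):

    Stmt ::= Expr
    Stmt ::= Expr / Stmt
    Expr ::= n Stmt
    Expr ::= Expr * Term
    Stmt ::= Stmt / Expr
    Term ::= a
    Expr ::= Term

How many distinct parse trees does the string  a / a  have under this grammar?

Parse trees for a / a:
  [Stmt [Expr [Term a]] / [Stmt [Expr [Term a]]]]
  [Stmt [Stmt [Expr [Term a]]] / [Expr [Term a]]]

2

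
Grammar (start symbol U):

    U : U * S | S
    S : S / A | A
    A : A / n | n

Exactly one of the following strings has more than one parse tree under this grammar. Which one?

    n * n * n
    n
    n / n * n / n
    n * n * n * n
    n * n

n * n * n: 1 tree
n: 1 tree
n / n * n / n: 4 trees
n * n * n * n: 1 tree
n * n: 1 tree

n / n * n / n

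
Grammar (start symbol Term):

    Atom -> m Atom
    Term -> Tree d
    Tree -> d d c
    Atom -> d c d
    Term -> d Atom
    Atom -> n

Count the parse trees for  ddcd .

Parse trees for ddcd:
  [Term [Tree d d c] d]
  [Term d [Atom d c d]]

2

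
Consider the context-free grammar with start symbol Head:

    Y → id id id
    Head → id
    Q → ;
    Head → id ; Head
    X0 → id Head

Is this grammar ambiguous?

Unambiguous

Only Head is reachable from Head; ignoring the rest: Right-recursive list with a separator: after each atom, whether the separator follows determines the rule. One parse per string.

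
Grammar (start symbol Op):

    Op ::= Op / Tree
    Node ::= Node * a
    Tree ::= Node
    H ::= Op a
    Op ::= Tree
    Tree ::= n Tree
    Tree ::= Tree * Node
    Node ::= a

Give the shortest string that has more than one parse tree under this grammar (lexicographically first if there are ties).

a * a

length 1: no string has ≥2 trees
length 2: no string has ≥2 trees
length 3: a * a has 2 parse trees

Two derivations of a * a:
  Op ⇒ Tree ⇒ Node ⇒ Node * a ⇒ a * a
  Op ⇒ Tree ⇒ Tree * Node ⇒ Node * Node ⇒ a * Node ⇒ a * a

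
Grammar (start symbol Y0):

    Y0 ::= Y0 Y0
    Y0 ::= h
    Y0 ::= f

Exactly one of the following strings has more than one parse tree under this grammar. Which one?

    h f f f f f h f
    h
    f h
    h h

h f f f f f h f

h f f f f f h f: 429 trees
h: 1 tree
f h: 1 tree
h h: 1 tree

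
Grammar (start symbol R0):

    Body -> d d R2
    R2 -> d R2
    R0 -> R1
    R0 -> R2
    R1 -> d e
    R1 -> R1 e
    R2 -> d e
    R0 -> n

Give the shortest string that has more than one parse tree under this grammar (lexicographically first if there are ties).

d e

length 1: no string has ≥2 trees
length 2: d e has 2 parse trees

Two derivations of d e:
  R0 ⇒ R1 ⇒ d e
  R0 ⇒ R2 ⇒ d e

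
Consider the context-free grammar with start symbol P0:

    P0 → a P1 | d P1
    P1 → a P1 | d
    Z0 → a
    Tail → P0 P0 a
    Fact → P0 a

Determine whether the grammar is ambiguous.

Unambiguous

(Z0, Tail, Fact are unreachable from P0, so their rules don't affect L(P0).) Restricted to the reachable nonterminals, every rule has the form A → t or A → t B, and no two rules for the same A share a first terminal. The grammar encodes a DFA — one run per string.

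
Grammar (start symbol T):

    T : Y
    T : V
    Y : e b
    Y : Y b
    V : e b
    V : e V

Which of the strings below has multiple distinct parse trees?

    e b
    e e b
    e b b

e b: 2 trees
e e b: 1 tree
e b b: 1 tree

e b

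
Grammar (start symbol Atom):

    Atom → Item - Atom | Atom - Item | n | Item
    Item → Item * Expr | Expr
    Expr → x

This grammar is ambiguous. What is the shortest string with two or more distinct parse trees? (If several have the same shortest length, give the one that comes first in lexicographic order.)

length 1: no string has ≥2 trees
length 3: x - x has 2 parse trees

Two derivations of x - x:
  Atom ⇒ Item - Atom ⇒ Expr - Atom ⇒ x - Atom ⇒ x - Item ⇒ x - Expr ⇒ x - x
  Atom ⇒ Atom - Item ⇒ Item - Item ⇒ Expr - Item ⇒ x - Item ⇒ x - Expr ⇒ x - x

x - x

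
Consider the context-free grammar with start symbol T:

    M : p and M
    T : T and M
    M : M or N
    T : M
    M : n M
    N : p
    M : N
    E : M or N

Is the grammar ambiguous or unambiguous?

Witness: p and p

Derivation 1: T ⇒ T and M ⇒ M and M ⇒ N and M ⇒ p and M ⇒ p and N ⇒ p and p
Derivation 2: T ⇒ M ⇒ p and M ⇒ p and N ⇒ p and p

Two distinct leftmost derivations for the same string.

Ambiguous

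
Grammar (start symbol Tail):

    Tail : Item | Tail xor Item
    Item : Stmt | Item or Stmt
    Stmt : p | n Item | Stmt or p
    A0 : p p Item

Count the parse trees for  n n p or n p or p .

18

Parse trees for n n p or n p or p (showing first 6 of 18):
  [Tail [Item [Stmt n [Item [Stmt n [Item [Item [Stmt p]] or [Stmt n [Item [Stmt [Stmt p] or p]]]]]]]]]
  [Tail [Item [Stmt n [Item [Stmt n [Item [Item [Stmt p]] or [Stmt n [Item [Item [Stmt p]] or [Stmt p]]]]]]]]]
  [Tail [Item [Stmt n [Item [Stmt n [Item [Item [Stmt p]] or [Stmt [Stmt n [Item [Stmt p]]] or p]]]]]]]
  [Tail [Item [Stmt n [Item [Stmt n [Item [Item [Item [Stmt p]] or [Stmt n [Item [Stmt p]]]] or [Stmt p]]]]]]]
  [Tail [Item [Stmt n [Item [Stmt [Stmt n [Item [Item [Stmt p]] or [Stmt n [Item [Stmt p]]]]] or p]]]]]
  [Tail [Item [Stmt n [Item [Item [Stmt n [Item [Stmt p]]]] or [Stmt n [Item [Stmt [Stmt p] or p]]]]]]]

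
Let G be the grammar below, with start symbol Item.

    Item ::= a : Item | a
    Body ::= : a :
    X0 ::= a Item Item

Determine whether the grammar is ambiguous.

Unambiguous

Only Item is reachable from Item; ignoring the rest: Right-recursive list with a separator: after each atom, whether the separator follows determines the rule. One parse per string.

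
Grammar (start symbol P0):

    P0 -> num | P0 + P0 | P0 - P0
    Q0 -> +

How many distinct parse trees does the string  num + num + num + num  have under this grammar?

5

Parse trees for num + num + num + num:
  [P0 [P0 num] + [P0 [P0 num] + [P0 [P0 num] + [P0 num]]]]
  [P0 [P0 num] + [P0 [P0 [P0 num] + [P0 num]] + [P0 num]]]
  [P0 [P0 [P0 num] + [P0 num]] + [P0 [P0 num] + [P0 num]]]
  [P0 [P0 [P0 num] + [P0 [P0 num] + [P0 num]]] + [P0 num]]
  [P0 [P0 [P0 [P0 num] + [P0 num]] + [P0 num]] + [P0 num]]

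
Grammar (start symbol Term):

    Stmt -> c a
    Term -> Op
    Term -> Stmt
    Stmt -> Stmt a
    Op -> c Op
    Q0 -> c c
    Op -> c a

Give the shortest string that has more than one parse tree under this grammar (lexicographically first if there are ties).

length 2: c a has 2 parse trees

Two derivations of c a:
  Term ⇒ Op ⇒ c a
  Term ⇒ Stmt ⇒ c a

c a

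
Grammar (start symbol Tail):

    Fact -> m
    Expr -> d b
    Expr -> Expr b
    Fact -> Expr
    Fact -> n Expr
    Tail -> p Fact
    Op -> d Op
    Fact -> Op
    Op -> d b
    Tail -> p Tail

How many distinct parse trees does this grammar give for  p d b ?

2

Parse trees for p d b:
  [Tail p [Fact [Expr d b]]]
  [Tail p [Fact [Op d b]]]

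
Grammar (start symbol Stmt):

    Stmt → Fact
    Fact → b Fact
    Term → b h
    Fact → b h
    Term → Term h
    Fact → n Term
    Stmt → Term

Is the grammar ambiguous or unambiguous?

Witness: b h

Derivation 1: Stmt ⇒ Fact ⇒ b h
Derivation 2: Stmt ⇒ Term ⇒ b h

Two distinct leftmost derivations for the same string.

Ambiguous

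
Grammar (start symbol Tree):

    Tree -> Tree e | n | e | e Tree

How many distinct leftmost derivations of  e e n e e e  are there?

10

Parse trees for e e n e e e (showing first 6 of 10):
  [Tree [Tree [Tree [Tree e [Tree e [Tree n]]] e] e] e]
  [Tree [Tree [Tree e [Tree [Tree e [Tree n]] e]] e] e]
  [Tree [Tree [Tree e [Tree e [Tree [Tree n] e]]] e] e]
  [Tree [Tree e [Tree [Tree [Tree e [Tree n]] e] e]] e]
  [Tree [Tree e [Tree [Tree e [Tree [Tree n] e]] e]] e]
  [Tree [Tree e [Tree e [Tree [Tree [Tree n] e] e]]] e]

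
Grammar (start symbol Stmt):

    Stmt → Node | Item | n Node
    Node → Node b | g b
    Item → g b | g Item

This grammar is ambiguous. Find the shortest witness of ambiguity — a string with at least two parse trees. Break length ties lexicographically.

g b

length 2: g b has 2 parse trees

Two derivations of g b:
  Stmt ⇒ Node ⇒ g b
  Stmt ⇒ Item ⇒ g b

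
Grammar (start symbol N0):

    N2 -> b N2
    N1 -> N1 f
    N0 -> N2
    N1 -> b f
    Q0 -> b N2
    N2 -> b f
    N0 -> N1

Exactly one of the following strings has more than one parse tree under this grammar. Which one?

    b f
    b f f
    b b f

b f: 2 trees
b f f: 1 tree
b b f: 1 tree

b f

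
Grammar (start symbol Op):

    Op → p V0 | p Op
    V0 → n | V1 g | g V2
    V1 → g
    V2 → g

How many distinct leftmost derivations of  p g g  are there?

Parse trees for p g g:
  [Op p [V0 [V1 g] g]]
  [Op p [V0 g [V2 g]]]

2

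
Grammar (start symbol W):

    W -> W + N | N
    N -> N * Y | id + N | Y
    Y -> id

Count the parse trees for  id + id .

Parse trees for id + id:
  [W [W [N [Y id]]] + [N [Y id]]]
  [W [N id + [N [Y id]]]]

2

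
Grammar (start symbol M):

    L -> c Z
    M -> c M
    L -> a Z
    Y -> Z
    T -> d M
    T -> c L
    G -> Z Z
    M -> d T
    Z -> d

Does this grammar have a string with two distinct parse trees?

Unambiguous

Only M, T, L, Z are reachable from M; ignoring the rest: Restricted to the reachable nonterminals, every rule has the form A → t or A → t B, and no two rules for the same A share a first terminal. The grammar encodes a DFA — one run per string.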